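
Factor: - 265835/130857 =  - 3^( - 1)*5^1*53^( - 1 )*79^1*673^1 * 823^( - 1)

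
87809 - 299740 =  - 211931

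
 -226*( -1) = 226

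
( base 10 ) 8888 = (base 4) 2022320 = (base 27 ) C55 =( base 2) 10001010111000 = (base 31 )97M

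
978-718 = 260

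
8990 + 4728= 13718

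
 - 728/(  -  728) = 1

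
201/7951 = 201/7951=0.03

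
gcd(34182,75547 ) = 1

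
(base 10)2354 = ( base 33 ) 25B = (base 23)4A8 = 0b100100110010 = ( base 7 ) 6602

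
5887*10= 58870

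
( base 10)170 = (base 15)b5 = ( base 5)1140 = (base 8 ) 252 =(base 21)82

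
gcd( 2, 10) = 2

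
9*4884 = 43956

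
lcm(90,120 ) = 360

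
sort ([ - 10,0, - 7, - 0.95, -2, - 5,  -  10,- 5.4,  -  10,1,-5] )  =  [  -  10, - 10, - 10, -7,-5.4,  -  5, - 5, - 2,-0.95,0,1 ]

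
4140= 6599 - 2459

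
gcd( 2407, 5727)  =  83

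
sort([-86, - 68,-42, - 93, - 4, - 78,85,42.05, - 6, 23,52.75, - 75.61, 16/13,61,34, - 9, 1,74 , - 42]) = [-93,- 86, - 78,-75.61, - 68,- 42, - 42, - 9 , - 6, - 4, 1,16/13, 23,34, 42.05, 52.75 , 61, 74, 85 ]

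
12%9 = 3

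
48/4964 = 12/1241 = 0.01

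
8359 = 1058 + 7301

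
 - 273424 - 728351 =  - 1001775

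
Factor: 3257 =3257^1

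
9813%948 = 333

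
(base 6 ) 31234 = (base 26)65c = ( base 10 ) 4198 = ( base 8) 10146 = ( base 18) CH4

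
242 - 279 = - 37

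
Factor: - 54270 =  - 2^1 * 3^4*5^1 * 67^1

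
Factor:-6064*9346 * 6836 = -387424448384=- 2^7*379^1*1709^1*4673^1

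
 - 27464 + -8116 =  - 35580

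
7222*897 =6478134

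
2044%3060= 2044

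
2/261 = 2/261 = 0.01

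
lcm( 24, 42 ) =168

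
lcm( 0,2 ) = 0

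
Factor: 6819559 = 47^1*373^1 * 389^1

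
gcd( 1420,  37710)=10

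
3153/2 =1576 + 1/2=1576.50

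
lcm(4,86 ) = 172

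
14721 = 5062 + 9659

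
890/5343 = 890/5343   =  0.17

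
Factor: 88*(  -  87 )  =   - 7656 = - 2^3*3^1 * 11^1*  29^1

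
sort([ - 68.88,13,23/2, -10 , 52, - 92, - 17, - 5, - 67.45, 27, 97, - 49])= [ - 92, - 68.88, - 67.45, - 49, - 17, - 10, - 5,  23/2, 13, 27, 52, 97 ]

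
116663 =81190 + 35473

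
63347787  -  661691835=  - 598344048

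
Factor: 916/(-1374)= - 2^1*3^( - 1)= - 2/3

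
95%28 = 11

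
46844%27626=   19218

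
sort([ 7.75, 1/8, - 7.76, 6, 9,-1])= [ -7.76, - 1, 1/8, 6,7.75, 9 ] 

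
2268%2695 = 2268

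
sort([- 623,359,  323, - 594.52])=[ - 623, - 594.52,323 , 359]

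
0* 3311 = 0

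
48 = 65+  -  17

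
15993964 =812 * 19697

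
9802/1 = 9802 = 9802.00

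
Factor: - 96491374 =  - 2^1 * 7^1*6892241^1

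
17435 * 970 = 16911950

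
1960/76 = 490/19 = 25.79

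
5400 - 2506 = 2894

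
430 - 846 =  - 416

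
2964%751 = 711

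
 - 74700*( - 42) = 3137400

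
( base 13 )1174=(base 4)212131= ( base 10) 2461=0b100110011101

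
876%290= 6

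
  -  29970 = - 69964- - 39994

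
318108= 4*79527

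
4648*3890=18080720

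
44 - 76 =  - 32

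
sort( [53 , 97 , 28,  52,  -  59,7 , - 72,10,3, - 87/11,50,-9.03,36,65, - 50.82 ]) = [ - 72, -59, - 50.82,-9.03  , - 87/11, 3, 7, 10, 28, 36,50,52, 53,  65,97]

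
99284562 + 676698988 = 775983550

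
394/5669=394/5669=0.07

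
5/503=5/503 = 0.01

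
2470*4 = 9880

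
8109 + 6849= 14958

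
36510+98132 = 134642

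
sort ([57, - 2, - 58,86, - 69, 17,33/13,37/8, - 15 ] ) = [ - 69, - 58, - 15,  -  2, 33/13 , 37/8,17,57,86 ]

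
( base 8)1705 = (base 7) 2546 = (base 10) 965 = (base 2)1111000101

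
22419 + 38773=61192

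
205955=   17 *12115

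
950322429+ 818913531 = 1769235960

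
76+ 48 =124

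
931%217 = 63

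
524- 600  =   -76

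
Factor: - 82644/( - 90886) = 41322/45443= 2^1*3^1 * 29^( - 1 )*71^1*97^1*1567^( - 1 )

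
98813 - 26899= 71914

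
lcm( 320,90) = 2880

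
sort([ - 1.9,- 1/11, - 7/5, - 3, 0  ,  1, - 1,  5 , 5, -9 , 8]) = [ - 9, - 3,-1.9, -7/5, - 1,  -  1/11, 0, 1,5,  5,8]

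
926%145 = 56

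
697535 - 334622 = 362913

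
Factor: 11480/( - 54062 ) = -2^2*5^1*7^1*41^1 *27031^( - 1) = - 5740/27031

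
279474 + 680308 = 959782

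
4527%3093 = 1434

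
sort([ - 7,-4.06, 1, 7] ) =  [-7, - 4.06,1, 7] 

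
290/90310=29/9031 = 0.00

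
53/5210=53/5210 = 0.01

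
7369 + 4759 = 12128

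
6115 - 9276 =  - 3161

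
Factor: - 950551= - 7^2 * 19^1*1021^1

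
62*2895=179490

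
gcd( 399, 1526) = 7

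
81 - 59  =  22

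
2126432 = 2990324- 863892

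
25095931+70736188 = 95832119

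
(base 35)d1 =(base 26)HE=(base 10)456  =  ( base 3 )121220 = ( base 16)1c8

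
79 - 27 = 52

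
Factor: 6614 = 2^1*3307^1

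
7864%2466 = 466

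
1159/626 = 1 + 533/626 =1.85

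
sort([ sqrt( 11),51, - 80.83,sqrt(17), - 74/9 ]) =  [ - 80.83, - 74/9, sqrt(11 ),  sqrt( 17),51 ]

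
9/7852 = 9/7852 =0.00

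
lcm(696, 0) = 0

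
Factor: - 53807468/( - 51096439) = 2^2*11^1*13^1 * 19^1 * 1999^( - 1 ) * 4951^1*25561^( - 1 )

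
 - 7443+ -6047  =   - 13490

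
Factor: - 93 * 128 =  - 2^7 * 3^1* 31^1  =  -11904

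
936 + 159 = 1095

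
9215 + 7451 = 16666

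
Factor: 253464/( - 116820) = -358/165 = - 2^1*3^ (-1)*5^(-1) * 11^(-1 )*179^1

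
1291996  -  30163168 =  - 28871172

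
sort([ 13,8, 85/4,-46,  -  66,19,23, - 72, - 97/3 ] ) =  [-72,-66,-46, - 97/3,8,13,19,85/4, 23 ]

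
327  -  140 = 187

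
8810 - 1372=7438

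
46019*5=230095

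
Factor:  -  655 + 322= - 3^2*37^1 = - 333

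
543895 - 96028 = 447867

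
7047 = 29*243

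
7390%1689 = 634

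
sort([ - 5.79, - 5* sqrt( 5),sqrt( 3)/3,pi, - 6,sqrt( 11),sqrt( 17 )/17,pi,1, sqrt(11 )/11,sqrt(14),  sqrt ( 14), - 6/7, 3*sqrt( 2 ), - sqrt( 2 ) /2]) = [ - 5*sqrt( 5 ), - 6, - 5.79, - 6/7 , - sqrt( 2)/2,sqrt(17)/17,sqrt( 11)/11,sqrt (3)/3,1,  pi,pi,sqrt( 11),sqrt( 14 ),sqrt( 14 ),3*sqrt(2) ]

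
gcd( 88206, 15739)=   1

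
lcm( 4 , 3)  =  12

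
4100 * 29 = 118900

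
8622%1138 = 656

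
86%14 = 2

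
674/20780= 337/10390 = 0.03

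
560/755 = 112/151 = 0.74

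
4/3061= 4/3061 =0.00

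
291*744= 216504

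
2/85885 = 2/85885 = 0.00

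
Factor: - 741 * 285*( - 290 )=61243650=2^1*3^2*5^2 * 13^1*19^2*29^1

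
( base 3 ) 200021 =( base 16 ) 1ed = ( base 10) 493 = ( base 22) 109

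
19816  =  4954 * 4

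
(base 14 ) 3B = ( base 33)1K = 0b110101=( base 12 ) 45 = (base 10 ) 53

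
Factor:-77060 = -2^2 * 5^1*3853^1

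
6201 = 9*689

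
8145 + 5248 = 13393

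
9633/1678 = 5 + 1243/1678=5.74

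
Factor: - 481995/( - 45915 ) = 32133/3061 = 3^1*3061^(  -  1 )*10711^1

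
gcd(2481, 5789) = 827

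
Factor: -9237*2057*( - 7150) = 2^1*3^1*5^2*11^3*13^1*17^1 * 3079^1 = 135853639350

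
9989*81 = 809109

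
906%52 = 22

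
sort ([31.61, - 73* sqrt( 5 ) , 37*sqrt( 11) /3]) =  [ -73 *sqrt( 5 ),31.61,37* sqrt( 11 )/3]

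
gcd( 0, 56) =56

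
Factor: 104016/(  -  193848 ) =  - 22/41 = - 2^1*11^1*41^( - 1)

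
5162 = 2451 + 2711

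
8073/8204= 8073/8204 = 0.98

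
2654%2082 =572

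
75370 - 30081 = 45289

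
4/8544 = 1/2136=0.00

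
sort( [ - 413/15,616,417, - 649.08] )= [ - 649.08, - 413/15, 417,616 ]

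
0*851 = 0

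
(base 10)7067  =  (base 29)8bk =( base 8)15633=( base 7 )26414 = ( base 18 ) 13EB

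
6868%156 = 4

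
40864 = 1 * 40864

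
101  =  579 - 478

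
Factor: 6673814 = 2^1  *7^1*476701^1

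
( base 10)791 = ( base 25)16G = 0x317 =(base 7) 2210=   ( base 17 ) 2C9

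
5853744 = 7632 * 767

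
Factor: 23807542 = 2^1*11^1*1082161^1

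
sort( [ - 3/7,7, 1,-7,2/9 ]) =[ - 7, - 3/7,2/9, 1,7 ]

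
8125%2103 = 1816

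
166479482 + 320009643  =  486489125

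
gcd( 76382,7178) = 2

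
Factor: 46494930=2^1*3^1*5^1*1549831^1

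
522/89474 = 261/44737 = 0.01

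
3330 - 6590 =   -  3260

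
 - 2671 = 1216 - 3887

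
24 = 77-53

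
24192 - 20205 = 3987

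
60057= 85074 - 25017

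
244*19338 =4718472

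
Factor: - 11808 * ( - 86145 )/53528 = 127150020/6691 = 2^2*3^3*5^1 * 41^1*5743^1 *6691^( - 1) 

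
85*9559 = 812515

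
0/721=0 = 0.00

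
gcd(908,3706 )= 2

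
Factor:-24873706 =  - 2^1* 11^1*13^1*29^1*2999^1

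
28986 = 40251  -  11265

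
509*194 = 98746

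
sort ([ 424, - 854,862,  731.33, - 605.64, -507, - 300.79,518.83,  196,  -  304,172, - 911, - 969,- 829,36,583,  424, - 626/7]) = [ - 969,-911,  -  854, - 829, - 605.64 , - 507, - 304, - 300.79, - 626/7,36,  172, 196,424,424, 518.83,583,731.33,862]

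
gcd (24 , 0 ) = 24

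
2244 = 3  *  748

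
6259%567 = 22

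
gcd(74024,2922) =974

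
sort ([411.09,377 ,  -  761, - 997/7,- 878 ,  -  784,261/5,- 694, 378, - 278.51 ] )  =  [ - 878, - 784, - 761, - 694,  -  278.51 , - 997/7,261/5,377, 378,  411.09] 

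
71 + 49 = 120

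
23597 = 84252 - 60655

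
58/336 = 29/168=0.17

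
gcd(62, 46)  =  2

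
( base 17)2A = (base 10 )44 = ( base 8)54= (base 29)1f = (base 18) 28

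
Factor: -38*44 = - 2^3 *11^1*19^1 = - 1672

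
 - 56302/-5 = 56302/5  =  11260.40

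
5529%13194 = 5529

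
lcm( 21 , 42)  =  42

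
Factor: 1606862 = 2^1*61^1*13171^1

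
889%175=14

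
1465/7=1465/7  =  209.29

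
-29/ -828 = 29/828 = 0.04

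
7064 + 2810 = 9874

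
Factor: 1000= 2^3*5^3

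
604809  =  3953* 153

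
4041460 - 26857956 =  - 22816496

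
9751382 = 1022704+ 8728678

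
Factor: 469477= 317^1*1481^1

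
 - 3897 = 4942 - 8839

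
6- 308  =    -  302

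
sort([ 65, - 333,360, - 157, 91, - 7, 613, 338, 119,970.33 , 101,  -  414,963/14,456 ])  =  [ - 414, -333,  -  157 , - 7,65 , 963/14,91,101,119,338,360,456,613,970.33]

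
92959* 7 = 650713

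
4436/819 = 4436/819=5.42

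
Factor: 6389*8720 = 55712080= 2^4*5^1*109^1*6389^1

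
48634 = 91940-43306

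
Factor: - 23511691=-7^1*631^1*5323^1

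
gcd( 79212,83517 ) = 861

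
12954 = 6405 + 6549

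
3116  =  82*38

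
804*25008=20106432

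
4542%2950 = 1592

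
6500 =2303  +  4197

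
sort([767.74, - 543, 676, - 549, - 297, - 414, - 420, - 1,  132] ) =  [-549 , -543, - 420,-414, - 297, - 1, 132, 676, 767.74 ]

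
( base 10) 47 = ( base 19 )29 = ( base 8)57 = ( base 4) 233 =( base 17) 2d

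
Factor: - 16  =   - 2^4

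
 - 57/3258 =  -19/1086 = -0.02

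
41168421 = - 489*(-84189)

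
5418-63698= - 58280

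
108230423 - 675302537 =  -  567072114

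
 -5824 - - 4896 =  - 928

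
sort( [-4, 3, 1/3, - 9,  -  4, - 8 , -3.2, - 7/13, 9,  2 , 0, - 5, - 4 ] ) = [-9, - 8,-5,  -  4,-4, - 4, - 3.2 , - 7/13,0 , 1/3,2, 3,9 ]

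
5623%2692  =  239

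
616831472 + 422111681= 1038943153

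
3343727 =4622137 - 1278410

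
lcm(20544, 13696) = 41088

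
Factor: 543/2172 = 2^( - 2) = 1/4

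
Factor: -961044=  - 2^2*3^1*7^1*17^1*673^1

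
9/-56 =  - 9/56 = - 0.16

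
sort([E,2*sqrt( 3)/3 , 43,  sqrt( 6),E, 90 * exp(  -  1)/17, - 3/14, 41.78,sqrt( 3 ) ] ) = [ - 3/14,2 * sqrt(3 )/3,sqrt( 3), 90 * exp(-1)/17,sqrt(6 ), E,  E,41.78,  43 ] 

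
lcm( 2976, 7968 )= 247008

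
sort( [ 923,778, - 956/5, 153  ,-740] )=[ - 740,-956/5, 153 , 778,  923 ]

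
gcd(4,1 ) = 1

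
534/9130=267/4565 = 0.06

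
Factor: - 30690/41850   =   - 3^( - 1 )  *5^(  -  1)* 11^1 = - 11/15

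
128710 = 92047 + 36663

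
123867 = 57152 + 66715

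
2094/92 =22 + 35/46=22.76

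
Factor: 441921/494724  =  147307/164908 =2^( - 2)*19^1*7753^1 * 41227^( - 1)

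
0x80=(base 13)9b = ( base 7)242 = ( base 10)128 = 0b10000000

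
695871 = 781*891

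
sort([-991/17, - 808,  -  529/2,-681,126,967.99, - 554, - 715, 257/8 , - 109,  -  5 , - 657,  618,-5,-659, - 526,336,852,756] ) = [ - 808 ,  -  715, -681, - 659, - 657,- 554,-526, - 529/2, - 109, - 991/17, - 5, - 5,257/8,126,336 , 618,756,852, 967.99]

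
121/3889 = 121/3889  =  0.03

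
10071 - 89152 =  - 79081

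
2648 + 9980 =12628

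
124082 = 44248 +79834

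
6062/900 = 3031/450=6.74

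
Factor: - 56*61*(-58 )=198128 = 2^4*7^1*29^1*61^1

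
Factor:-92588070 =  - 2^1*3^1*5^1 * 3086269^1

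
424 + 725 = 1149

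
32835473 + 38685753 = 71521226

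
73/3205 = 73/3205 = 0.02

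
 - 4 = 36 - 40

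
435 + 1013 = 1448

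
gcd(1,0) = 1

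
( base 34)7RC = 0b10001100111110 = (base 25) eam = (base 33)89d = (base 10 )9022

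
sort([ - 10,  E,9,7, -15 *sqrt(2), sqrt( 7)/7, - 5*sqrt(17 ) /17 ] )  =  [ - 15*sqrt ( 2), - 10,-5*sqrt(17) /17 , sqrt(7 ) /7, E, 7 , 9] 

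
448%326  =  122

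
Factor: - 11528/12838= - 2^2*7^ (-2 )*11^1= - 44/49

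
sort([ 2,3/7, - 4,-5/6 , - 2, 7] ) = [ - 4,-2, - 5/6,3/7,2,7]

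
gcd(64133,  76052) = 1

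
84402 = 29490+54912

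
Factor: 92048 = 2^4*11^1*523^1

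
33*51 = 1683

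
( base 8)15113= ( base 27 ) 968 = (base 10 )6731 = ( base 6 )51055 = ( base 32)6IB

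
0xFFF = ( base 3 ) 12121200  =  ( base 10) 4095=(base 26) 61D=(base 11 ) 3093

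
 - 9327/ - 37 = 9327/37 = 252.08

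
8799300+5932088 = 14731388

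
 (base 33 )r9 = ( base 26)18g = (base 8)1604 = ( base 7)2424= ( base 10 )900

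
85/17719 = 85/17719 = 0.00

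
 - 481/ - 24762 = 481/24762 = 0.02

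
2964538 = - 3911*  ( - 758) 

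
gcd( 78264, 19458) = 18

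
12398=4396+8002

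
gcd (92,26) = 2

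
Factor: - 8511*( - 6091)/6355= 51840501/6355 = 3^1*5^( - 1) * 31^ (-1) *41^ ( - 1)*2837^1 * 6091^1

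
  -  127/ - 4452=127/4452 = 0.03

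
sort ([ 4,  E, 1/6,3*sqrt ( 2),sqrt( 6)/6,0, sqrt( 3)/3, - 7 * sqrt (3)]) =[-7*sqrt( 3), 0, 1/6, sqrt(6 ) /6,sqrt( 3)/3,E, 4, 3*sqrt(2)] 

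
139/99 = 139/99 = 1.40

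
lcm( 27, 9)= 27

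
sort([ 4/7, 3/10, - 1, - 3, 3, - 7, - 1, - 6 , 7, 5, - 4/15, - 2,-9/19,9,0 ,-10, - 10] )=[ - 10,-10,-7, - 6  ,-3,- 2, - 1, - 1, - 9/19, - 4/15,0,3/10, 4/7,3, 5,7,9] 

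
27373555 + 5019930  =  32393485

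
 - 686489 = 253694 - 940183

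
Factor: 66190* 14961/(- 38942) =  - 495134295/19471  =  - 3^1*5^1*4987^1* 6619^1*19471^( - 1) 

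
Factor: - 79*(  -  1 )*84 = 2^2*3^1*7^1*79^1 = 6636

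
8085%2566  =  387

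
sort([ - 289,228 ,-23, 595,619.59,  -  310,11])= [ - 310,  -  289,-23 , 11,228,595,  619.59]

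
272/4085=272/4085 = 0.07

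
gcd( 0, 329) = 329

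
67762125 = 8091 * 8375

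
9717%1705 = 1192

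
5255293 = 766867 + 4488426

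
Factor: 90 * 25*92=207000 = 2^3*3^2*5^3*23^1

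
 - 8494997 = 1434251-9929248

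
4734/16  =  295 + 7/8 = 295.88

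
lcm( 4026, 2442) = 148962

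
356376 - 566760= - 210384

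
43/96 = 43/96 =0.45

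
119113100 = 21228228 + 97884872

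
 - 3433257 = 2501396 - 5934653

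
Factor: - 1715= - 5^1*7^3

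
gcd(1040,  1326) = 26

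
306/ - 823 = -306/823 = - 0.37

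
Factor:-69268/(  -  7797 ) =2^2*3^( - 1)*23^( - 1) * 113^( - 1)*17317^1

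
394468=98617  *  4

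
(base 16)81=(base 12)a9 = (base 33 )3u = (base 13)9c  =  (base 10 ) 129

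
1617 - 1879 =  -262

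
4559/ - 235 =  - 97/5 = - 19.40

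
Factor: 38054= 2^1*53^1 *359^1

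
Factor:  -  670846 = -2^1 *11^1 * 30493^1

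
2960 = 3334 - 374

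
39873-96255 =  - 56382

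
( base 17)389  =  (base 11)840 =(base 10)1012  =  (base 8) 1764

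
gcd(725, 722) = 1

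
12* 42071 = 504852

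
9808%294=106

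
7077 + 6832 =13909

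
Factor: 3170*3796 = 2^3*5^1*13^1*73^1 *317^1 = 12033320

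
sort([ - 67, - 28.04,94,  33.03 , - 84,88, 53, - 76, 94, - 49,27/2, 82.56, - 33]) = [ - 84, - 76, - 67, - 49, - 33, - 28.04,27/2, 33.03,53,82.56, 88,94,  94 ] 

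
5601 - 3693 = 1908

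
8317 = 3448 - -4869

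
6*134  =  804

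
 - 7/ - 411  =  7/411 =0.02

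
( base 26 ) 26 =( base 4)322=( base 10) 58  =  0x3A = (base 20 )2i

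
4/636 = 1/159 = 0.01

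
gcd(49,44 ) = 1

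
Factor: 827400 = 2^3 * 3^1*5^2 * 7^1*197^1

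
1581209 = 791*1999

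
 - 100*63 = - 6300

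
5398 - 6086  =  - 688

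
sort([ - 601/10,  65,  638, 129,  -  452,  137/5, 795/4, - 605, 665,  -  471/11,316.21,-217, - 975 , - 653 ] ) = [-975, - 653, -605, - 452, - 217, - 601/10, -471/11 , 137/5, 65,  129,795/4, 316.21, 638, 665 ]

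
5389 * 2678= 14431742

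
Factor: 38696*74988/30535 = 2901735648/30535 = 2^5*3^2 *5^( - 1)*7^1*31^( - 1 )*197^( - 1) * 691^1*2083^1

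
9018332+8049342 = 17067674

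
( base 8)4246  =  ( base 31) 29D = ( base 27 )310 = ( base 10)2214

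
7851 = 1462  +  6389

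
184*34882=6418288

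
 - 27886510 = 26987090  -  54873600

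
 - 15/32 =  - 15/32 = -0.47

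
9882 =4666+5216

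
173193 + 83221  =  256414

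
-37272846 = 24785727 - 62058573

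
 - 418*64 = - 26752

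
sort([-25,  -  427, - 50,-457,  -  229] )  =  [  -  457,-427, - 229 , - 50, - 25]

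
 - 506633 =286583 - 793216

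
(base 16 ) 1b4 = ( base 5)3221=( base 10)436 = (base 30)EG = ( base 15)1e1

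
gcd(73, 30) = 1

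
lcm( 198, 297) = 594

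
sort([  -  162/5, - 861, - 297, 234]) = [ - 861, - 297, - 162/5, 234]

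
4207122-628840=3578282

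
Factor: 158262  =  2^1*3^1*13^1*2029^1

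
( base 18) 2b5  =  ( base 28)12B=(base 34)P1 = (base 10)851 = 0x353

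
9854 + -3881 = 5973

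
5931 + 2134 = 8065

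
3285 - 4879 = -1594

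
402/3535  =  402/3535 =0.11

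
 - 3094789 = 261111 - 3355900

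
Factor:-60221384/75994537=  - 2^3 *59^( - 1) *79^1*95287^1 * 1288043^( - 1)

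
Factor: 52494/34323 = 2^1*13^1*17^( - 1 ) = 26/17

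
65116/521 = 124 + 512/521 = 124.98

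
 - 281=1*( - 281 )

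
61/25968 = 61/25968 = 0.00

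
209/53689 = 209/53689   =  0.00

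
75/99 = 25/33  =  0.76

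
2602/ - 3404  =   - 1301/1702 =- 0.76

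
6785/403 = 16 + 337/403 = 16.84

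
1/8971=1/8971= 0.00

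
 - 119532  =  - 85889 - 33643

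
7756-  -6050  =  13806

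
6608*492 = 3251136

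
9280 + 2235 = 11515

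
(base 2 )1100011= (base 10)99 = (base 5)344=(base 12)83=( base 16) 63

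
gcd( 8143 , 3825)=17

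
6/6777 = 2/2259= 0.00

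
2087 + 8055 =10142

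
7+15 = 22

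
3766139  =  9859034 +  - 6092895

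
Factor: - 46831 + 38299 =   -  2^2*3^3*79^1 = - 8532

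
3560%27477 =3560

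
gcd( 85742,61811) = 1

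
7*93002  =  651014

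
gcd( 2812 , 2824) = 4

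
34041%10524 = 2469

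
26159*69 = 1804971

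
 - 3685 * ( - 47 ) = 173195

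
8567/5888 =1 + 2679/5888 = 1.45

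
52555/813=52555/813 = 64.64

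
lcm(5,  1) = 5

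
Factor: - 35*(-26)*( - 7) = -2^1*5^1*7^2*13^1 = -6370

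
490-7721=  - 7231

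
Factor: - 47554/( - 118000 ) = 2^(-3 )*5^ ( - 3 )*13^1 * 31^1 = 403/1000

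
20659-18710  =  1949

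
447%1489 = 447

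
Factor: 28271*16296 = 460704216 = 2^3 * 3^1  *7^1*17^1*97^1*1663^1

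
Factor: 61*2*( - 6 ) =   -  732 = -2^2*3^1*61^1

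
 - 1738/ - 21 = 82 + 16/21 = 82.76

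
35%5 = 0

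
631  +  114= 745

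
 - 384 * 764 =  -293376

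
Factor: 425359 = 11^1*38669^1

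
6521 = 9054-2533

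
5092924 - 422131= 4670793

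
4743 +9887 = 14630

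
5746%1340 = 386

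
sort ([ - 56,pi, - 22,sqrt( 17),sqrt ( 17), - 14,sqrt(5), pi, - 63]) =[ - 63, - 56 , - 22,- 14, sqrt(5 ),pi , pi,sqrt( 17),sqrt(17)]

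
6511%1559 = 275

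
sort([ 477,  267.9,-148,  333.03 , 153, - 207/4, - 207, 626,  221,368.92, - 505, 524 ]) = [ - 505,-207  , - 148,-207/4,153 , 221,  267.9,  333.03, 368.92,477,  524,626]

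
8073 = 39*207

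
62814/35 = 1794  +  24/35  =  1794.69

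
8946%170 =106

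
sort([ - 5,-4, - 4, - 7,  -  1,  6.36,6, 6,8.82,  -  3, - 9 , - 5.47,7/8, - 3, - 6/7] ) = [ - 9,-7,- 5.47  , - 5,-4, - 4,-3 , - 3,-1, - 6/7,7/8,6, 6,  6.36,  8.82]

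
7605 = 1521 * 5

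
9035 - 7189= 1846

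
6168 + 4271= 10439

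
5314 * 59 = 313526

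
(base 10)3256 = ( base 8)6270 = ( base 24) 5FG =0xcb8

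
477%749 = 477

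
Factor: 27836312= 2^3* 7^2*71011^1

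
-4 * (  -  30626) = 122504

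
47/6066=47/6066  =  0.01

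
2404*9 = 21636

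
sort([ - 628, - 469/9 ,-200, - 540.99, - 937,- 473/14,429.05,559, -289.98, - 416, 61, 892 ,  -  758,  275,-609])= [ - 937, - 758, -628,- 609, - 540.99,-416 , - 289.98,-200,-469/9, -473/14,61,275,  429.05,559, 892] 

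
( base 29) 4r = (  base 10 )143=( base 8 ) 217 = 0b10001111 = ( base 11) 120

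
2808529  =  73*38473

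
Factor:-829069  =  -829069^1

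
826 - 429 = 397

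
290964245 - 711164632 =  - 420200387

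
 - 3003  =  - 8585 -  - 5582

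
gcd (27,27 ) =27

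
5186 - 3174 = 2012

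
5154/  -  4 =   -  2577/2 = - 1288.50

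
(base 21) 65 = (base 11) 10a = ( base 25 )56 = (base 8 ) 203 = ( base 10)131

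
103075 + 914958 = 1018033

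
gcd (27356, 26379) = 977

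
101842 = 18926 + 82916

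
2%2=0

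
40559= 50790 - 10231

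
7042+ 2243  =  9285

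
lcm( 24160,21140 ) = 169120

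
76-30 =46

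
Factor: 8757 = 3^2 *7^1*139^1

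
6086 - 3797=2289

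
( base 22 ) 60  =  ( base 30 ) 4c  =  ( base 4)2010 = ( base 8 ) 204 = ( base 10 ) 132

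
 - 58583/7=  - 8369 = - 8369.00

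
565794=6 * 94299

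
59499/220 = 270 + 9/20= 270.45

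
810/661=1 + 149/661 = 1.23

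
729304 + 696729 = 1426033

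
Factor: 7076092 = 2^2*1769023^1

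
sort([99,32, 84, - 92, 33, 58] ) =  [ - 92, 32, 33 , 58, 84,  99 ]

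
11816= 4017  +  7799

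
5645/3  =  1881 + 2/3  =  1881.67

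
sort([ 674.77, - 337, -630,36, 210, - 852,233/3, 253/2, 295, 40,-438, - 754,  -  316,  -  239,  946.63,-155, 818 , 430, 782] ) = [ - 852, - 754, - 630,-438, - 337 , - 316, - 239,-155, 36, 40, 233/3,253/2, 210, 295, 430, 674.77,782,818, 946.63]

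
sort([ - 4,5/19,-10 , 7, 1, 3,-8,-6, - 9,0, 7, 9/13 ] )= [  -  10, - 9, - 8,-6, - 4, 0, 5/19, 9/13, 1,3, 7, 7] 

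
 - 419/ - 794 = 419/794=0.53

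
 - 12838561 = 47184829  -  60023390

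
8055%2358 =981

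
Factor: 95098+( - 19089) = 29^1*2621^1 = 76009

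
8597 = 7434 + 1163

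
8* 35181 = 281448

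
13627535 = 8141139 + 5486396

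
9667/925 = 9667/925 = 10.45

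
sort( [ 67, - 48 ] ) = [ -48, 67 ] 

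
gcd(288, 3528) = 72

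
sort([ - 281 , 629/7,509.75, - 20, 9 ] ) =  [ - 281, - 20, 9, 629/7,509.75]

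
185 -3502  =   - 3317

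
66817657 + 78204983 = 145022640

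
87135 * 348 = 30322980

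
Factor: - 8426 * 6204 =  - 52274904  =  - 2^3*3^1*11^2*47^1*383^1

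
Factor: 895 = 5^1*179^1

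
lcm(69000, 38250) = 3519000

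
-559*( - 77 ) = 43043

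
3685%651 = 430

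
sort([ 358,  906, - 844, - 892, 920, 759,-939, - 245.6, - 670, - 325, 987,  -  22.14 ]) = [-939,-892,-844, - 670, - 325, - 245.6,-22.14,  358, 759, 906, 920  ,  987]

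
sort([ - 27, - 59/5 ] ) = [-27, - 59/5] 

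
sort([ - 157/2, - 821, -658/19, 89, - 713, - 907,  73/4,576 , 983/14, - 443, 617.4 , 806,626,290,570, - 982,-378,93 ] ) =[  -  982, - 907, - 821, - 713, -443,-378, - 157/2,  -  658/19 , 73/4,983/14,89,93,290,570 , 576,617.4,626, 806 ] 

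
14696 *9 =132264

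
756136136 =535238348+220897788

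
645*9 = 5805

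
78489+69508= 147997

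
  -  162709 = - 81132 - 81577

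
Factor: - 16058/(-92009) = 2^1*7^1*31^1*37^1*92009^( - 1)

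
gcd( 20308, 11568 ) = 4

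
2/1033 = 2/1033 =0.00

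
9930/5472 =1655/912 =1.81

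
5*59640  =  298200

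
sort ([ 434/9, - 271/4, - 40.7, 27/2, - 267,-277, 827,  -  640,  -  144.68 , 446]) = [-640,-277, - 267, - 144.68, - 271/4, - 40.7,27/2,434/9,446, 827 ]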